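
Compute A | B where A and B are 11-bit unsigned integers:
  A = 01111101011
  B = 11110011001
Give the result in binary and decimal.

Apply | to each column (1 where either bit is 1):
  01111101011
| 11110011001
-------------
  11111111011

Answer: 11111111011 (2043)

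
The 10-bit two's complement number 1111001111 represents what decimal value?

MSB is 1, so the value is negative. Find the magnitude:
1. Invert bits:  0000110000
2. Add 1:        0000110001  = 49
3. Apply sign:   -49

Answer: -49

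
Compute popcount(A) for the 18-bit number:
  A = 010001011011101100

010001011011101100
1-bits at positions (from bit 0 = LSB): 2, 3, 5, 6, 7, 9, 10, 12, 16
Count = 9

Answer: 9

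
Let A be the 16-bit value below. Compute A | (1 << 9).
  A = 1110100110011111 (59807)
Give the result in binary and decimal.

Mask = 1 << 9 = 0000001000000000
Bit 9 of A is 0, so OR-ing with the mask flips it to 1.
  1110100110011111
| 0000001000000000
------------------
  1110101110011111

Answer: 1110101110011111 (60319)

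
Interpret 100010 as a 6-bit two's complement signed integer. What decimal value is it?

MSB is 1, so the value is negative. Find the magnitude:
1. Invert bits:  011101
2. Add 1:        011110  = 30
3. Apply sign:   -30

Answer: -30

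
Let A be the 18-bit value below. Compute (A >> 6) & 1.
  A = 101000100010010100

Bit 6 is the 7th from the right.
  101000100010010100
             ^
That bit is 0.

Answer: 0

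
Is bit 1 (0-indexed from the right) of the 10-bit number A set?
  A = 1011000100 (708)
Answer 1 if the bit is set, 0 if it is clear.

Bit 1 is the 2nd from the right.
  1011000100
          ^
That bit is 0.

Answer: 0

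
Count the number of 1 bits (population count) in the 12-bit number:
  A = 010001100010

010001100010
1-bits at positions (from bit 0 = LSB): 1, 5, 6, 10
Count = 4

Answer: 4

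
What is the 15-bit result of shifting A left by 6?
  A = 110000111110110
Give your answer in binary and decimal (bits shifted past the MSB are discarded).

Shift left by 6: drop the top 6 bit(s), append 6 zero(s) on the right.
  110000111110110  ->  discard [110000], keep [111110110], append 000000
= 111110110000000

Answer: 111110110000000 (32128)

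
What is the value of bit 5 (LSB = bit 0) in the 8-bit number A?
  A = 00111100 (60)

Bit 5 is the 6th from the right.
  00111100
    ^
That bit is 1.

Answer: 1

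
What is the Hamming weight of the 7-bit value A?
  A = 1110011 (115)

1110011
1-bits at positions (from bit 0 = LSB): 0, 1, 4, 5, 6
Count = 5

Answer: 5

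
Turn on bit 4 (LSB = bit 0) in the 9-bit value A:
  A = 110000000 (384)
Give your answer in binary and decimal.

Mask = 1 << 4 = 000010000
Bit 4 of A is 0, so OR-ing with the mask flips it to 1.
  110000000
| 000010000
-----------
  110010000

Answer: 110010000 (400)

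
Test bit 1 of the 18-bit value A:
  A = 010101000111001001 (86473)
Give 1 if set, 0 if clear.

Bit 1 is the 2nd from the right.
  010101000111001001
                  ^
That bit is 0.

Answer: 0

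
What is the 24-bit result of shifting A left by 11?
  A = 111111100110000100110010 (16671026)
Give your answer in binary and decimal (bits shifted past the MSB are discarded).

Shift left by 11: drop the top 11 bit(s), append 11 zero(s) on the right.
  111111100110000100110010  ->  discard [11111110011], keep [0000100110010], append 00000000000
= 000010011001000000000000

Answer: 000010011001000000000000 (626688)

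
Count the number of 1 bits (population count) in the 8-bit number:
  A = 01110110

01110110
1-bits at positions (from bit 0 = LSB): 1, 2, 4, 5, 6
Count = 5

Answer: 5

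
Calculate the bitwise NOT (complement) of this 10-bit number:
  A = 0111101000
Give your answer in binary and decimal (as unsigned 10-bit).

Flip each bit (0->1, 1->0):
  0111101000
  1000010111

Answer: 1000010111 (535)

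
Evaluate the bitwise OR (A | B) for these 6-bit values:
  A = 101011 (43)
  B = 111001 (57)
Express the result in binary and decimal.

Apply | to each column (1 where either bit is 1):
  101011
| 111001
--------
  111011

Answer: 111011 (59)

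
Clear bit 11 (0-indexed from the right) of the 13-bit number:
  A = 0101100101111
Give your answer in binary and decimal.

Mask = ~(1 << 11) = 1011111111111
Bit 11 of A is 1, so AND-ing with the mask clears it to 0.
  0101100101111
& 1011111111111
---------------
  0001100101111

Answer: 0001100101111 (815)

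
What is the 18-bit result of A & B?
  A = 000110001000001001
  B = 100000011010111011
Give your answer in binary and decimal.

Apply & to each column (1 only where both bits are 1):
  000110001000001001
& 100000011010111011
--------------------
  000000001000001001

Answer: 000000001000001001 (521)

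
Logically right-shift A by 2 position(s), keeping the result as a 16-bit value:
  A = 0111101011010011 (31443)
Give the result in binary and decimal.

Logical shift right by 2: drop the bottom 2 bit(s), prepend 2 zero(s) on the left.
  0111101011010011  ->  keep [01111010110100], discard [11], prepend 00
= 0001111010110100

Answer: 0001111010110100 (7860)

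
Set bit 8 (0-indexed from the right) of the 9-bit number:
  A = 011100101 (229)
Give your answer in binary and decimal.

Mask = 1 << 8 = 100000000
Bit 8 of A is 0, so OR-ing with the mask flips it to 1.
  011100101
| 100000000
-----------
  111100101

Answer: 111100101 (485)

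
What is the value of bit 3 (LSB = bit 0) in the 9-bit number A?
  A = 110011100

Bit 3 is the 4th from the right.
  110011100
       ^
That bit is 1.

Answer: 1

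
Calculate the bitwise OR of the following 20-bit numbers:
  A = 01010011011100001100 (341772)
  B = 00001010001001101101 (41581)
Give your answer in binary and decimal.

Apply | to each column (1 where either bit is 1):
  01010011011100001100
| 00001010001001101101
----------------------
  01011011011101101101

Answer: 01011011011101101101 (374637)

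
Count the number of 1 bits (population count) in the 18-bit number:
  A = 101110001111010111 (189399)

101110001111010111
1-bits at positions (from bit 0 = LSB): 0, 1, 2, 4, 6, 7, 8, 9, 13, 14, 15, 17
Count = 12

Answer: 12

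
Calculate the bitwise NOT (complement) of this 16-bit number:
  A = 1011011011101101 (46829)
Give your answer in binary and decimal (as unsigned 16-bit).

Flip each bit (0->1, 1->0):
  1011011011101101
  0100100100010010

Answer: 0100100100010010 (18706)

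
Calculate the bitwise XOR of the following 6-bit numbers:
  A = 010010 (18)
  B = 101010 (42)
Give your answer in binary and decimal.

Apply ^ to each column (1 where bits differ):
  010010
^ 101010
--------
  111000

Answer: 111000 (56)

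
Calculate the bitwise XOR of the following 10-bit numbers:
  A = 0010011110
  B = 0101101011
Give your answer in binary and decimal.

Apply ^ to each column (1 where bits differ):
  0010011110
^ 0101101011
------------
  0111110101

Answer: 0111110101 (501)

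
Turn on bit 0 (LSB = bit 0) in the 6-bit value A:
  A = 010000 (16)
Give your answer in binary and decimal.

Mask = 1 << 0 = 000001
Bit 0 of A is 0, so OR-ing with the mask flips it to 1.
  010000
| 000001
--------
  010001

Answer: 010001 (17)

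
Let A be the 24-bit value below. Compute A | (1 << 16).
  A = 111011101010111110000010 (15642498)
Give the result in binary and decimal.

Mask = 1 << 16 = 000000010000000000000000
Bit 16 of A is 0, so OR-ing with the mask flips it to 1.
  111011101010111110000010
| 000000010000000000000000
--------------------------
  111011111010111110000010

Answer: 111011111010111110000010 (15708034)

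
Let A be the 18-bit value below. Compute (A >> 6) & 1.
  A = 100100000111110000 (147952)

Bit 6 is the 7th from the right.
  100100000111110000
             ^
That bit is 1.

Answer: 1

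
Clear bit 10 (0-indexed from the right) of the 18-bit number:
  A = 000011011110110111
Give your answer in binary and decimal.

Mask = ~(1 << 10) = 111111101111111111
Bit 10 of A is 1, so AND-ing with the mask clears it to 0.
  000011011110110111
& 111111101111111111
--------------------
  000011001110110111

Answer: 000011001110110111 (13239)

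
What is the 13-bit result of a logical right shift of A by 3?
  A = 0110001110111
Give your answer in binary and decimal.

Logical shift right by 3: drop the bottom 3 bit(s), prepend 3 zero(s) on the left.
  0110001110111  ->  keep [0110001110], discard [111], prepend 000
= 0000110001110

Answer: 0000110001110 (398)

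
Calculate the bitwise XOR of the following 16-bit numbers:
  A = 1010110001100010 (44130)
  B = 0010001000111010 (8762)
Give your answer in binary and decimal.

Apply ^ to each column (1 where bits differ):
  1010110001100010
^ 0010001000111010
------------------
  1000111001011000

Answer: 1000111001011000 (36440)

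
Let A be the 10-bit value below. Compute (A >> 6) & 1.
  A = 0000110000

Bit 6 is the 7th from the right.
  0000110000
     ^
That bit is 0.

Answer: 0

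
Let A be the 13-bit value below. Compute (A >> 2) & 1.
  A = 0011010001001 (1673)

Bit 2 is the 3rd from the right.
  0011010001001
            ^
That bit is 0.

Answer: 0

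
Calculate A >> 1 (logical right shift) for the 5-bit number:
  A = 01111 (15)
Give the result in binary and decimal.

Logical shift right by 1: drop the bottom 1 bit(s), prepend 1 zero(s) on the left.
  01111  ->  keep [0111], discard [1], prepend 0
= 00111

Answer: 00111 (7)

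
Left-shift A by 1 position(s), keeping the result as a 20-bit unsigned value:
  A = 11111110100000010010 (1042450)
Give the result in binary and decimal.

Shift left by 1: drop the top 1 bit(s), append 1 zero(s) on the right.
  11111110100000010010  ->  discard [1], keep [1111110100000010010], append 0
= 11111101000000100100

Answer: 11111101000000100100 (1036324)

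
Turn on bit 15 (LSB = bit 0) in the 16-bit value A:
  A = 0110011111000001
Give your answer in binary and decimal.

Mask = 1 << 15 = 1000000000000000
Bit 15 of A is 0, so OR-ing with the mask flips it to 1.
  0110011111000001
| 1000000000000000
------------------
  1110011111000001

Answer: 1110011111000001 (59329)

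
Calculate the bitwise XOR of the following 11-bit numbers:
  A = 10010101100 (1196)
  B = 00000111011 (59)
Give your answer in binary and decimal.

Apply ^ to each column (1 where bits differ):
  10010101100
^ 00000111011
-------------
  10010010111

Answer: 10010010111 (1175)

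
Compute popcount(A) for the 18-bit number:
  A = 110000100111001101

110000100111001101
1-bits at positions (from bit 0 = LSB): 0, 2, 3, 6, 7, 8, 11, 16, 17
Count = 9

Answer: 9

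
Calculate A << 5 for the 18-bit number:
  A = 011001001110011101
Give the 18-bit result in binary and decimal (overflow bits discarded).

Shift left by 5: drop the top 5 bit(s), append 5 zero(s) on the right.
  011001001110011101  ->  discard [01100], keep [1001110011101], append 00000
= 100111001110100000

Answer: 100111001110100000 (160672)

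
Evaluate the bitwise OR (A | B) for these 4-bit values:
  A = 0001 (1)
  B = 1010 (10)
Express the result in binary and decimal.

Apply | to each column (1 where either bit is 1):
  0001
| 1010
------
  1011

Answer: 1011 (11)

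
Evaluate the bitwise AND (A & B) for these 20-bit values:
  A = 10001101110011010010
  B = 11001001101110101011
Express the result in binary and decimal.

Apply & to each column (1 only where both bits are 1):
  10001101110011010010
& 11001001101110101011
----------------------
  10001001100010000010

Answer: 10001001100010000010 (563330)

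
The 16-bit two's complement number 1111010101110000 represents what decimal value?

MSB is 1, so the value is negative. Find the magnitude:
1. Invert bits:  0000101010001111
2. Add 1:        0000101010010000  = 2704
3. Apply sign:   -2704

Answer: -2704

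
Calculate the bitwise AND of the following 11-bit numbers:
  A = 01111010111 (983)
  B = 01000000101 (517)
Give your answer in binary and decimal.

Apply & to each column (1 only where both bits are 1):
  01111010111
& 01000000101
-------------
  01000000101

Answer: 01000000101 (517)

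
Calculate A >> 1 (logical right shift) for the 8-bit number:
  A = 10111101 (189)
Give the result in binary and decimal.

Logical shift right by 1: drop the bottom 1 bit(s), prepend 1 zero(s) on the left.
  10111101  ->  keep [1011110], discard [1], prepend 0
= 01011110

Answer: 01011110 (94)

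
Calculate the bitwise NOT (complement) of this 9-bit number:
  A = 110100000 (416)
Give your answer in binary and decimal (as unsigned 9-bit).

Flip each bit (0->1, 1->0):
  110100000
  001011111

Answer: 001011111 (95)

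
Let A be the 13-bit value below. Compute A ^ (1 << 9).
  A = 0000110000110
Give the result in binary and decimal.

Mask = 1 << 9 = 0001000000000
Bit 9 of A is 0; XOR with the mask flips it to 1.
  0000110000110
^ 0001000000000
---------------
  0001110000110

Answer: 0001110000110 (902)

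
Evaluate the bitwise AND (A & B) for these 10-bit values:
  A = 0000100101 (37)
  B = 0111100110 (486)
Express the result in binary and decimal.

Apply & to each column (1 only where both bits are 1):
  0000100101
& 0111100110
------------
  0000100100

Answer: 0000100100 (36)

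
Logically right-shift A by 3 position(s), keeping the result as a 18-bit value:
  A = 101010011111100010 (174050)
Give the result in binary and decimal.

Logical shift right by 3: drop the bottom 3 bit(s), prepend 3 zero(s) on the left.
  101010011111100010  ->  keep [101010011111100], discard [010], prepend 000
= 000101010011111100

Answer: 000101010011111100 (21756)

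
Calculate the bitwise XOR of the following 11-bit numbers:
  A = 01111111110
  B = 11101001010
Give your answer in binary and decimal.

Apply ^ to each column (1 where bits differ):
  01111111110
^ 11101001010
-------------
  10010110100

Answer: 10010110100 (1204)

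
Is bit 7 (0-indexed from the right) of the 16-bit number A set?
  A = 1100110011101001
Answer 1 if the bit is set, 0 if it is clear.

Bit 7 is the 8th from the right.
  1100110011101001
          ^
That bit is 1.

Answer: 1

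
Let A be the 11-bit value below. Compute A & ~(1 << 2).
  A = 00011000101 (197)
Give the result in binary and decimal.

Mask = ~(1 << 2) = 11111111011
Bit 2 of A is 1, so AND-ing with the mask clears it to 0.
  00011000101
& 11111111011
-------------
  00011000001

Answer: 00011000001 (193)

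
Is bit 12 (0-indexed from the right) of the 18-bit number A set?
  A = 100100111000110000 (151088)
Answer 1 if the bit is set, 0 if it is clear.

Bit 12 is the 13th from the right.
  100100111000110000
       ^
That bit is 0.

Answer: 0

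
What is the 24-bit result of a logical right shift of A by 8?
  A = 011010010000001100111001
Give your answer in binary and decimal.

Logical shift right by 8: drop the bottom 8 bit(s), prepend 8 zero(s) on the left.
  011010010000001100111001  ->  keep [0110100100000011], discard [00111001], prepend 00000000
= 000000000110100100000011

Answer: 000000000110100100000011 (26883)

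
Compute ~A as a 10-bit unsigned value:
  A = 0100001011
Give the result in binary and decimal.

Flip each bit (0->1, 1->0):
  0100001011
  1011110100

Answer: 1011110100 (756)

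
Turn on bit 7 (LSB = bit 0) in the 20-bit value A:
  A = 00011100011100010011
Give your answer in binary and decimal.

Mask = 1 << 7 = 00000000000010000000
Bit 7 of A is 0, so OR-ing with the mask flips it to 1.
  00011100011100010011
| 00000000000010000000
----------------------
  00011100011110010011

Answer: 00011100011110010011 (116627)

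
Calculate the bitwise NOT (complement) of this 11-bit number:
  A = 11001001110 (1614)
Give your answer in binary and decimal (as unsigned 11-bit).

Flip each bit (0->1, 1->0):
  11001001110
  00110110001

Answer: 00110110001 (433)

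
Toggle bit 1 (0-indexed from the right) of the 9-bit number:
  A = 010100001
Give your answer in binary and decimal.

Mask = 1 << 1 = 000000010
Bit 1 of A is 0; XOR with the mask flips it to 1.
  010100001
^ 000000010
-----------
  010100011

Answer: 010100011 (163)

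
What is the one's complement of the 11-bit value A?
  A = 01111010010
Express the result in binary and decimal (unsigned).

Flip each bit (0->1, 1->0):
  01111010010
  10000101101

Answer: 10000101101 (1069)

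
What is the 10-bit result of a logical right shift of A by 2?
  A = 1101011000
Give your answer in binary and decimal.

Logical shift right by 2: drop the bottom 2 bit(s), prepend 2 zero(s) on the left.
  1101011000  ->  keep [11010110], discard [00], prepend 00
= 0011010110

Answer: 0011010110 (214)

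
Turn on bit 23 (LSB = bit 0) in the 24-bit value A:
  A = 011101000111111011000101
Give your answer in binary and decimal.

Mask = 1 << 23 = 100000000000000000000000
Bit 23 of A is 0, so OR-ing with the mask flips it to 1.
  011101000111111011000101
| 100000000000000000000000
--------------------------
  111101000111111011000101

Answer: 111101000111111011000101 (16023237)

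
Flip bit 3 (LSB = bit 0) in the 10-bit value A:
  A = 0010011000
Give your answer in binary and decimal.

Mask = 1 << 3 = 0000001000
Bit 3 of A is 1; XOR with the mask flips it to 0.
  0010011000
^ 0000001000
------------
  0010010000

Answer: 0010010000 (144)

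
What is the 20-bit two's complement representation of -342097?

1. Binary of +342097:  01010011100001010001
2. Invert bits:     10101100011110101110
3. Add 1:           10101100011110101111

Answer: 10101100011110101111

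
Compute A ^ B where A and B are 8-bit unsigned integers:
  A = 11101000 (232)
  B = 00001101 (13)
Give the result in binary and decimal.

Apply ^ to each column (1 where bits differ):
  11101000
^ 00001101
----------
  11100101

Answer: 11100101 (229)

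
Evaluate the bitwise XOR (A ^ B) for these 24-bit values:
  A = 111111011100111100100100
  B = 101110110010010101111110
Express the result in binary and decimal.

Apply ^ to each column (1 where bits differ):
  111111011100111100100100
^ 101110110010010101111110
--------------------------
  010001101110101001011010

Answer: 010001101110101001011010 (4647514)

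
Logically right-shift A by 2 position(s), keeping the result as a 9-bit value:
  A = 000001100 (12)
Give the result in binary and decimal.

Logical shift right by 2: drop the bottom 2 bit(s), prepend 2 zero(s) on the left.
  000001100  ->  keep [0000011], discard [00], prepend 00
= 000000011

Answer: 000000011 (3)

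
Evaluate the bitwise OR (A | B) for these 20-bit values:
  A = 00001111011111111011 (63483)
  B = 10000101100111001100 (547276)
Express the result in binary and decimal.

Apply | to each column (1 where either bit is 1):
  00001111011111111011
| 10000101100111001100
----------------------
  10001111111111111111

Answer: 10001111111111111111 (589823)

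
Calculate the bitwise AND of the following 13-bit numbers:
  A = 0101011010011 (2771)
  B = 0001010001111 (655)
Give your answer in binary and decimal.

Apply & to each column (1 only where both bits are 1):
  0101011010011
& 0001010001111
---------------
  0001010000011

Answer: 0001010000011 (643)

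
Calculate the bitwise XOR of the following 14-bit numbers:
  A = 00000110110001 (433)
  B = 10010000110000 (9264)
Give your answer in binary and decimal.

Apply ^ to each column (1 where bits differ):
  00000110110001
^ 10010000110000
----------------
  10010110000001

Answer: 10010110000001 (9601)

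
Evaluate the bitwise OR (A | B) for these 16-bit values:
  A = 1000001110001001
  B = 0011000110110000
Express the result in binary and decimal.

Apply | to each column (1 where either bit is 1):
  1000001110001001
| 0011000110110000
------------------
  1011001110111001

Answer: 1011001110111001 (46009)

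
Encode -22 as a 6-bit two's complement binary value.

1. Binary of +22:  010110
2. Invert bits:     101001
3. Add 1:           101010

Answer: 101010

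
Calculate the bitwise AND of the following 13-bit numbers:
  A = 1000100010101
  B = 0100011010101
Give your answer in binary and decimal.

Apply & to each column (1 only where both bits are 1):
  1000100010101
& 0100011010101
---------------
  0000000010101

Answer: 0000000010101 (21)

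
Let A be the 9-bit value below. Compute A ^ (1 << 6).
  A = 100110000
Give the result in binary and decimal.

Mask = 1 << 6 = 001000000
Bit 6 of A is 0; XOR with the mask flips it to 1.
  100110000
^ 001000000
-----------
  101110000

Answer: 101110000 (368)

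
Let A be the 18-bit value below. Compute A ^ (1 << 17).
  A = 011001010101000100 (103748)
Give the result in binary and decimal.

Mask = 1 << 17 = 100000000000000000
Bit 17 of A is 0; XOR with the mask flips it to 1.
  011001010101000100
^ 100000000000000000
--------------------
  111001010101000100

Answer: 111001010101000100 (234820)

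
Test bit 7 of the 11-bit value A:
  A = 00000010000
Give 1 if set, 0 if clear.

Bit 7 is the 8th from the right.
  00000010000
     ^
That bit is 0.

Answer: 0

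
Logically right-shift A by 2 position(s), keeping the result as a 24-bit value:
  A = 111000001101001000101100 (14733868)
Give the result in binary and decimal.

Logical shift right by 2: drop the bottom 2 bit(s), prepend 2 zero(s) on the left.
  111000001101001000101100  ->  keep [1110000011010010001011], discard [00], prepend 00
= 001110000011010010001011

Answer: 001110000011010010001011 (3683467)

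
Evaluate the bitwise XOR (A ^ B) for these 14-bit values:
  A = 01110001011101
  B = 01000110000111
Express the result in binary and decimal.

Apply ^ to each column (1 where bits differ):
  01110001011101
^ 01000110000111
----------------
  00110111011010

Answer: 00110111011010 (3546)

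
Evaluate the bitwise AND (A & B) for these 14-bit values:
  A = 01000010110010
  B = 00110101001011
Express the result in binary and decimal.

Apply & to each column (1 only where both bits are 1):
  01000010110010
& 00110101001011
----------------
  00000000000010

Answer: 00000000000010 (2)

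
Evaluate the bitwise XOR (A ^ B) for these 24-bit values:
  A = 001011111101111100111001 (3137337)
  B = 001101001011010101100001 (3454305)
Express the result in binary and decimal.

Apply ^ to each column (1 where bits differ):
  001011111101111100111001
^ 001101001011010101100001
--------------------------
  000110110110101001011000

Answer: 000110110110101001011000 (1796696)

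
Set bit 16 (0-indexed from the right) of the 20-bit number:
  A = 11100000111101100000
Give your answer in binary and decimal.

Mask = 1 << 16 = 00010000000000000000
Bit 16 of A is 0, so OR-ing with the mask flips it to 1.
  11100000111101100000
| 00010000000000000000
----------------------
  11110000111101100000

Answer: 11110000111101100000 (986976)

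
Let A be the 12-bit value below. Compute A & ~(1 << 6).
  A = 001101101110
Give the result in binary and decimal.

Mask = ~(1 << 6) = 111110111111
Bit 6 of A is 1, so AND-ing with the mask clears it to 0.
  001101101110
& 111110111111
--------------
  001100101110

Answer: 001100101110 (814)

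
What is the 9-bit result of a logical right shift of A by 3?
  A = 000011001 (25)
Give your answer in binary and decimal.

Logical shift right by 3: drop the bottom 3 bit(s), prepend 3 zero(s) on the left.
  000011001  ->  keep [000011], discard [001], prepend 000
= 000000011

Answer: 000000011 (3)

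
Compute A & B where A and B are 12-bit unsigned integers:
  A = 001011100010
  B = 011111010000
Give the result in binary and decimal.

Apply & to each column (1 only where both bits are 1):
  001011100010
& 011111010000
--------------
  001011000000

Answer: 001011000000 (704)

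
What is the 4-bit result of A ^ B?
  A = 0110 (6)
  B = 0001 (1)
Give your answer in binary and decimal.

Apply ^ to each column (1 where bits differ):
  0110
^ 0001
------
  0111

Answer: 0111 (7)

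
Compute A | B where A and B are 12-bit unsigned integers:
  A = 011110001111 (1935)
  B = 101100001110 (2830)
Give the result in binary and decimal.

Apply | to each column (1 where either bit is 1):
  011110001111
| 101100001110
--------------
  111110001111

Answer: 111110001111 (3983)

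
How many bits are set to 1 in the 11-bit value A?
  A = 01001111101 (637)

01001111101
1-bits at positions (from bit 0 = LSB): 0, 2, 3, 4, 5, 6, 9
Count = 7

Answer: 7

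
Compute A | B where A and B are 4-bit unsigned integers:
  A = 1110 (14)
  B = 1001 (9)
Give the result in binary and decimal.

Apply | to each column (1 where either bit is 1):
  1110
| 1001
------
  1111

Answer: 1111 (15)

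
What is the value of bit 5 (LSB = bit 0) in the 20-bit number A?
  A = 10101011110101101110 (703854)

Bit 5 is the 6th from the right.
  10101011110101101110
                ^
That bit is 1.

Answer: 1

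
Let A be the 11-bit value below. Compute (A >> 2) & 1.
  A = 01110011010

Bit 2 is the 3rd from the right.
  01110011010
          ^
That bit is 0.

Answer: 0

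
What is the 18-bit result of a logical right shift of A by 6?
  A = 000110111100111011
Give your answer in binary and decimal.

Logical shift right by 6: drop the bottom 6 bit(s), prepend 6 zero(s) on the left.
  000110111100111011  ->  keep [000110111100], discard [111011], prepend 000000
= 000000000110111100

Answer: 000000000110111100 (444)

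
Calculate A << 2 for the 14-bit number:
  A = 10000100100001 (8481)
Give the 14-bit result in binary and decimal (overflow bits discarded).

Shift left by 2: drop the top 2 bit(s), append 2 zero(s) on the right.
  10000100100001  ->  discard [10], keep [000100100001], append 00
= 00010010000100

Answer: 00010010000100 (1156)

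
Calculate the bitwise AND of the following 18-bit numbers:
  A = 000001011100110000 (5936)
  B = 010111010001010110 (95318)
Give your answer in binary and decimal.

Apply & to each column (1 only where both bits are 1):
  000001011100110000
& 010111010001010110
--------------------
  000001010000010000

Answer: 000001010000010000 (5136)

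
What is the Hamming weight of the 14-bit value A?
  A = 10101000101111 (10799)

10101000101111
1-bits at positions (from bit 0 = LSB): 0, 1, 2, 3, 5, 9, 11, 13
Count = 8

Answer: 8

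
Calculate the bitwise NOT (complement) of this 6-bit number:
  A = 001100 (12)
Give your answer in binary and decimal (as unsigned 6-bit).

Flip each bit (0->1, 1->0):
  001100
  110011

Answer: 110011 (51)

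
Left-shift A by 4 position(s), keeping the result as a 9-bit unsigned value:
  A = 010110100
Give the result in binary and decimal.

Shift left by 4: drop the top 4 bit(s), append 4 zero(s) on the right.
  010110100  ->  discard [0101], keep [10100], append 0000
= 101000000

Answer: 101000000 (320)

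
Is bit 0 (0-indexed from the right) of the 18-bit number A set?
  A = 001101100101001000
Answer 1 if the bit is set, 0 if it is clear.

Bit 0 is the 1st from the right.
  001101100101001000
                   ^
That bit is 0.

Answer: 0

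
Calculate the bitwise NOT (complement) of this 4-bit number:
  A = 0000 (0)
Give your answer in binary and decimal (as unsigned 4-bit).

Flip each bit (0->1, 1->0):
  0000
  1111

Answer: 1111 (15)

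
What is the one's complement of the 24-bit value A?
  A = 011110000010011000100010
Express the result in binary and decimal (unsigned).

Flip each bit (0->1, 1->0):
  011110000010011000100010
  100001111101100111011101

Answer: 100001111101100111011101 (8903133)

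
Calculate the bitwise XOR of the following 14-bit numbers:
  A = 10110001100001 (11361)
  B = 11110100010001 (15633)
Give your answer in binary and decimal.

Apply ^ to each column (1 where bits differ):
  10110001100001
^ 11110100010001
----------------
  01000101110000

Answer: 01000101110000 (4464)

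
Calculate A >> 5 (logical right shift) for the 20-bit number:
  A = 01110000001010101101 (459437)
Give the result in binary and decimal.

Logical shift right by 5: drop the bottom 5 bit(s), prepend 5 zero(s) on the left.
  01110000001010101101  ->  keep [011100000010101], discard [01101], prepend 00000
= 00000011100000010101

Answer: 00000011100000010101 (14357)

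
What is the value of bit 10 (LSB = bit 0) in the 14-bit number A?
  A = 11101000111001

Bit 10 is the 11th from the right.
  11101000111001
     ^
That bit is 0.

Answer: 0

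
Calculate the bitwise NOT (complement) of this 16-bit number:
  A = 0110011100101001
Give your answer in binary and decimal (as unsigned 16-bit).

Flip each bit (0->1, 1->0):
  0110011100101001
  1001100011010110

Answer: 1001100011010110 (39126)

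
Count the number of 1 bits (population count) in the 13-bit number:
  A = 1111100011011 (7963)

1111100011011
1-bits at positions (from bit 0 = LSB): 0, 1, 3, 4, 8, 9, 10, 11, 12
Count = 9

Answer: 9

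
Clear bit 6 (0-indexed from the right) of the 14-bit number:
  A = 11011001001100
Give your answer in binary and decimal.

Mask = ~(1 << 6) = 11111110111111
Bit 6 of A is 1, so AND-ing with the mask clears it to 0.
  11011001001100
& 11111110111111
----------------
  11011000001100

Answer: 11011000001100 (13836)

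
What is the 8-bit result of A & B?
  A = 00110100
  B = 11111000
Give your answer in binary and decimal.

Apply & to each column (1 only where both bits are 1):
  00110100
& 11111000
----------
  00110000

Answer: 00110000 (48)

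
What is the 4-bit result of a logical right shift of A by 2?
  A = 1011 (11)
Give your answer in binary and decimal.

Logical shift right by 2: drop the bottom 2 bit(s), prepend 2 zero(s) on the left.
  1011  ->  keep [10], discard [11], prepend 00
= 0010

Answer: 0010 (2)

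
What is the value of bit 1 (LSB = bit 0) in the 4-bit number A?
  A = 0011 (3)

Bit 1 is the 2nd from the right.
  0011
    ^
That bit is 1.

Answer: 1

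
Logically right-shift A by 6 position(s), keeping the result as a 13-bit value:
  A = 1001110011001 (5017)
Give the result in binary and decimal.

Logical shift right by 6: drop the bottom 6 bit(s), prepend 6 zero(s) on the left.
  1001110011001  ->  keep [1001110], discard [011001], prepend 000000
= 0000001001110

Answer: 0000001001110 (78)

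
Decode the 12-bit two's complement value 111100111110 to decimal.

MSB is 1, so the value is negative. Find the magnitude:
1. Invert bits:  000011000001
2. Add 1:        000011000010  = 194
3. Apply sign:   -194

Answer: -194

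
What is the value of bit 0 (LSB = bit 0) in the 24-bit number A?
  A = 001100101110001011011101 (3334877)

Bit 0 is the 1st from the right.
  001100101110001011011101
                         ^
That bit is 1.

Answer: 1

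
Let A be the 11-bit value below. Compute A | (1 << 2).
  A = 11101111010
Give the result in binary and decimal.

Mask = 1 << 2 = 00000000100
Bit 2 of A is 0, so OR-ing with the mask flips it to 1.
  11101111010
| 00000000100
-------------
  11101111110

Answer: 11101111110 (1918)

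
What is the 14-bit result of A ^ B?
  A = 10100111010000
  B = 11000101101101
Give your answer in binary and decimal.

Apply ^ to each column (1 where bits differ):
  10100111010000
^ 11000101101101
----------------
  01100010111101

Answer: 01100010111101 (6333)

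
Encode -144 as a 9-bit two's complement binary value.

1. Binary of +144:  010010000
2. Invert bits:     101101111
3. Add 1:           101110000

Answer: 101110000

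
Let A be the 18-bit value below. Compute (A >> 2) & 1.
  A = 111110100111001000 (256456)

Bit 2 is the 3rd from the right.
  111110100111001000
                 ^
That bit is 0.

Answer: 0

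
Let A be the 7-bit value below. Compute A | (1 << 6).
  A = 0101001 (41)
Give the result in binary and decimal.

Mask = 1 << 6 = 1000000
Bit 6 of A is 0, so OR-ing with the mask flips it to 1.
  0101001
| 1000000
---------
  1101001

Answer: 1101001 (105)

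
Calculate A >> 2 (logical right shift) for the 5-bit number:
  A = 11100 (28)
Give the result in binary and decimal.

Logical shift right by 2: drop the bottom 2 bit(s), prepend 2 zero(s) on the left.
  11100  ->  keep [111], discard [00], prepend 00
= 00111

Answer: 00111 (7)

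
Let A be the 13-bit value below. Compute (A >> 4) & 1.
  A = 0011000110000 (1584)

Bit 4 is the 5th from the right.
  0011000110000
          ^
That bit is 1.

Answer: 1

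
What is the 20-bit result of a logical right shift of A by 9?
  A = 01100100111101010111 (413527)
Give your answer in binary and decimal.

Logical shift right by 9: drop the bottom 9 bit(s), prepend 9 zero(s) on the left.
  01100100111101010111  ->  keep [01100100111], discard [101010111], prepend 000000000
= 00000000001100100111

Answer: 00000000001100100111 (807)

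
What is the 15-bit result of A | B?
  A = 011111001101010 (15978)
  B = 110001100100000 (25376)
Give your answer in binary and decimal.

Apply | to each column (1 where either bit is 1):
  011111001101010
| 110001100100000
-----------------
  111111101101010

Answer: 111111101101010 (32618)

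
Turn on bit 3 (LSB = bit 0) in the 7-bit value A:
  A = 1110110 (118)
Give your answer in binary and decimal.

Mask = 1 << 3 = 0001000
Bit 3 of A is 0, so OR-ing with the mask flips it to 1.
  1110110
| 0001000
---------
  1111110

Answer: 1111110 (126)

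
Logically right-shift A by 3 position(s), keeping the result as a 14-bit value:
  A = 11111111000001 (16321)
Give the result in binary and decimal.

Logical shift right by 3: drop the bottom 3 bit(s), prepend 3 zero(s) on the left.
  11111111000001  ->  keep [11111111000], discard [001], prepend 000
= 00011111111000

Answer: 00011111111000 (2040)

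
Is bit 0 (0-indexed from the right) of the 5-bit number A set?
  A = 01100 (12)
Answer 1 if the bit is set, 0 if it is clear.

Bit 0 is the 1st from the right.
  01100
      ^
That bit is 0.

Answer: 0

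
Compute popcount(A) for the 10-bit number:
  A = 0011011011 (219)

0011011011
1-bits at positions (from bit 0 = LSB): 0, 1, 3, 4, 6, 7
Count = 6

Answer: 6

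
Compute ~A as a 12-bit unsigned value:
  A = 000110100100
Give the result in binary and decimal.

Flip each bit (0->1, 1->0):
  000110100100
  111001011011

Answer: 111001011011 (3675)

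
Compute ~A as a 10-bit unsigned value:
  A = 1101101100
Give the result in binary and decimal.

Flip each bit (0->1, 1->0):
  1101101100
  0010010011

Answer: 0010010011 (147)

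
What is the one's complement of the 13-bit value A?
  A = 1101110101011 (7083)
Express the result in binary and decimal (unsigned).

Flip each bit (0->1, 1->0):
  1101110101011
  0010001010100

Answer: 0010001010100 (1108)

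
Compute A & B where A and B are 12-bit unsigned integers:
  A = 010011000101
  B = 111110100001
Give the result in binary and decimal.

Apply & to each column (1 only where both bits are 1):
  010011000101
& 111110100001
--------------
  010010000001

Answer: 010010000001 (1153)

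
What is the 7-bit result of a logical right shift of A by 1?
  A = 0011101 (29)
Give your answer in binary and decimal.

Logical shift right by 1: drop the bottom 1 bit(s), prepend 1 zero(s) on the left.
  0011101  ->  keep [001110], discard [1], prepend 0
= 0001110

Answer: 0001110 (14)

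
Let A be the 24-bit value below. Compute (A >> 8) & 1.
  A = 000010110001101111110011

Bit 8 is the 9th from the right.
  000010110001101111110011
                 ^
That bit is 1.

Answer: 1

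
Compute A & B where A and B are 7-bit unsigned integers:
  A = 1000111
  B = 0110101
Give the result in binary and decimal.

Apply & to each column (1 only where both bits are 1):
  1000111
& 0110101
---------
  0000101

Answer: 0000101 (5)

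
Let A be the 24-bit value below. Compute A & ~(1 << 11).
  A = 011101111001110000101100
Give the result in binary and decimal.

Mask = ~(1 << 11) = 111111111111011111111111
Bit 11 of A is 1, so AND-ing with the mask clears it to 0.
  011101111001110000101100
& 111111111111011111111111
--------------------------
  011101111001010000101100

Answer: 011101111001010000101100 (7836716)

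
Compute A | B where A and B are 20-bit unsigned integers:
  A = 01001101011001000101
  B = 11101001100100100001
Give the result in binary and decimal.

Apply | to each column (1 where either bit is 1):
  01001101011001000101
| 11101001100100100001
----------------------
  11101101111101100101

Answer: 11101101111101100101 (974693)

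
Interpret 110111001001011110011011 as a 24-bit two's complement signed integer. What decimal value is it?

MSB is 1, so the value is negative. Find the magnitude:
1. Invert bits:  001000110110100001100100
2. Add 1:        001000110110100001100101  = 2320485
3. Apply sign:   -2320485

Answer: -2320485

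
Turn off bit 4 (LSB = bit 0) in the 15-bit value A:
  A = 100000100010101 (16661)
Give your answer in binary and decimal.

Mask = ~(1 << 4) = 111111111101111
Bit 4 of A is 1, so AND-ing with the mask clears it to 0.
  100000100010101
& 111111111101111
-----------------
  100000100000101

Answer: 100000100000101 (16645)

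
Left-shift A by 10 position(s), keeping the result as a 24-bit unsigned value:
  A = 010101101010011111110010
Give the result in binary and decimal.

Shift left by 10: drop the top 10 bit(s), append 10 zero(s) on the right.
  010101101010011111110010  ->  discard [0101011010], keep [10011111110010], append 0000000000
= 100111111100100000000000

Answer: 100111111100100000000000 (10471424)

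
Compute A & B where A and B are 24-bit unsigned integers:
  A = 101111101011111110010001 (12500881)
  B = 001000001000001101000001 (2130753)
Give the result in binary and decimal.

Apply & to each column (1 only where both bits are 1):
  101111101011111110010001
& 001000001000001101000001
--------------------------
  001000001000001100000001

Answer: 001000001000001100000001 (2130689)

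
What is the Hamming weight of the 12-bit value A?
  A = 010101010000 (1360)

010101010000
1-bits at positions (from bit 0 = LSB): 4, 6, 8, 10
Count = 4

Answer: 4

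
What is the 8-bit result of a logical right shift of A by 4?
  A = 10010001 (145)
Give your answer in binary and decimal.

Logical shift right by 4: drop the bottom 4 bit(s), prepend 4 zero(s) on the left.
  10010001  ->  keep [1001], discard [0001], prepend 0000
= 00001001

Answer: 00001001 (9)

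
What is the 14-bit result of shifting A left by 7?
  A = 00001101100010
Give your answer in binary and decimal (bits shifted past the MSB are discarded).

Shift left by 7: drop the top 7 bit(s), append 7 zero(s) on the right.
  00001101100010  ->  discard [0000110], keep [1100010], append 0000000
= 11000100000000

Answer: 11000100000000 (12544)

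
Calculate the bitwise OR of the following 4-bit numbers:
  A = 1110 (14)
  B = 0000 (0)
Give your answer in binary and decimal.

Apply | to each column (1 where either bit is 1):
  1110
| 0000
------
  1110

Answer: 1110 (14)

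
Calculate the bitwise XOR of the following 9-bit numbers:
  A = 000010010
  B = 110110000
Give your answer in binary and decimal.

Apply ^ to each column (1 where bits differ):
  000010010
^ 110110000
-----------
  110100010

Answer: 110100010 (418)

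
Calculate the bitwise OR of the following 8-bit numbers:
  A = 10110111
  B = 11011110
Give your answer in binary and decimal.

Apply | to each column (1 where either bit is 1):
  10110111
| 11011110
----------
  11111111

Answer: 11111111 (255)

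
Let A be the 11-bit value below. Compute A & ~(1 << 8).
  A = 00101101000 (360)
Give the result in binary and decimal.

Mask = ~(1 << 8) = 11011111111
Bit 8 of A is 1, so AND-ing with the mask clears it to 0.
  00101101000
& 11011111111
-------------
  00001101000

Answer: 00001101000 (104)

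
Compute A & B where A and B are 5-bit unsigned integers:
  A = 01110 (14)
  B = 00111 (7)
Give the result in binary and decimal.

Apply & to each column (1 only where both bits are 1):
  01110
& 00111
-------
  00110

Answer: 00110 (6)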